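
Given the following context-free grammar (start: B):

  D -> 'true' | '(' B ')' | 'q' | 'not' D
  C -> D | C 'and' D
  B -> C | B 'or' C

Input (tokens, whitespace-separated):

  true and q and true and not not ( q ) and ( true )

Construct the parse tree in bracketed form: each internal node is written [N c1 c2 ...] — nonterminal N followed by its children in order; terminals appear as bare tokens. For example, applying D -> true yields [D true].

B
C
C and D
C and D and D
C and D and D and D
C and D and D and D and D
D and D and D and D and D
true and D and D and D and D
true and q and D and D and D
true and q and true and D and D
true and q and true and not D and D
true and q and true and not not D and D
true and q and true and not not ( B ) and D
true and q and true and not not ( C ) and D
true and q and true and not not ( D ) and D
true and q and true and not not ( q ) and D
true and q and true and not not ( q ) and ( B )
true and q and true and not not ( q ) and ( C )
true and q and true and not not ( q ) and ( D )
true and q and true and not not ( q ) and ( true )

[B [C [C [C [C [C [D true]] and [D q]] and [D true]] and [D not [D not [D ( [B [C [D q]]] )]]]] and [D ( [B [C [D true]]] )]]]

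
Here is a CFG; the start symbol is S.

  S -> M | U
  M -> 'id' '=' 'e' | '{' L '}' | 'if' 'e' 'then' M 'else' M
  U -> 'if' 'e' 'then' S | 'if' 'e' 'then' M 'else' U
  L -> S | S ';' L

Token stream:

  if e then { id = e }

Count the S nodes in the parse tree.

[S [U if e then [S [M { [L [S [M id = e]]] }]]]]

3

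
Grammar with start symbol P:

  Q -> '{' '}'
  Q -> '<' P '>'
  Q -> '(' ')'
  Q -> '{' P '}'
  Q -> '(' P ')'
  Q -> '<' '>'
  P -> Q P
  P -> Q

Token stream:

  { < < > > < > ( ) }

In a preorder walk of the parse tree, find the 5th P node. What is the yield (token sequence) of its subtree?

[P [Q { [P [Q < [P [Q < >]] >] [P [Q < >] [P [Q ( )]]]] }]]

( )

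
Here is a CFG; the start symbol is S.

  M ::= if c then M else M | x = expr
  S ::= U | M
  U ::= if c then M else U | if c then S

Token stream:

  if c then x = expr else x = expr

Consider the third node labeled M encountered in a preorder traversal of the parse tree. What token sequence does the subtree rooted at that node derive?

x = expr

[S [M if c then [M x = expr] else [M x = expr]]]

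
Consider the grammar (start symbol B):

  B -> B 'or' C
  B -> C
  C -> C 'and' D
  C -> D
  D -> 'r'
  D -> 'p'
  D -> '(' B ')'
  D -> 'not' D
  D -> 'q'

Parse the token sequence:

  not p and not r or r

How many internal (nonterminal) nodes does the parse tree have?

[B [B [C [C [D not [D p]]] and [D not [D r]]]] or [C [D r]]]

10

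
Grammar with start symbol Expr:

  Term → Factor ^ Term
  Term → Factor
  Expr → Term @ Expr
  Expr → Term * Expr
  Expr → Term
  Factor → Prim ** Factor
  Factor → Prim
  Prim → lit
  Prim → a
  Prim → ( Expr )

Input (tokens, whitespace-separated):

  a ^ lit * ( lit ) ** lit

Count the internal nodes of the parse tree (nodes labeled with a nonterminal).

17

[Expr [Term [Factor [Prim a]] ^ [Term [Factor [Prim lit]]]] * [Expr [Term [Factor [Prim ( [Expr [Term [Factor [Prim lit]]]] )] ** [Factor [Prim lit]]]]]]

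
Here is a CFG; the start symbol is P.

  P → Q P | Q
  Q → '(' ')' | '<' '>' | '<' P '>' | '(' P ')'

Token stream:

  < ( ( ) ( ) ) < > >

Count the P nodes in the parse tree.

5

[P [Q < [P [Q ( [P [Q ( )] [P [Q ( )]]] )] [P [Q < >]]] >]]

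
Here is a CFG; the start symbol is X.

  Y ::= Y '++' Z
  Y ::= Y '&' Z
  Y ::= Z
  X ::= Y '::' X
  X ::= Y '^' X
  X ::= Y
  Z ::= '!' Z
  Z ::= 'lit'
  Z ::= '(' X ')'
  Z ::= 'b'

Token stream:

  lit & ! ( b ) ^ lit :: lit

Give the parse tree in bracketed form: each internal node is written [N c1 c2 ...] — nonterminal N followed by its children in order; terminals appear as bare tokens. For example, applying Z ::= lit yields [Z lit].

X
Y ^ X
Y & Z ^ X
Z & Z ^ X
lit & Z ^ X
lit & ! Z ^ X
lit & ! ( X ) ^ X
lit & ! ( Y ) ^ X
lit & ! ( Z ) ^ X
lit & ! ( b ) ^ X
lit & ! ( b ) ^ Y :: X
lit & ! ( b ) ^ Z :: X
lit & ! ( b ) ^ lit :: X
lit & ! ( b ) ^ lit :: Y
lit & ! ( b ) ^ lit :: Z
lit & ! ( b ) ^ lit :: lit

[X [Y [Y [Z lit]] & [Z ! [Z ( [X [Y [Z b]]] )]]] ^ [X [Y [Z lit]] :: [X [Y [Z lit]]]]]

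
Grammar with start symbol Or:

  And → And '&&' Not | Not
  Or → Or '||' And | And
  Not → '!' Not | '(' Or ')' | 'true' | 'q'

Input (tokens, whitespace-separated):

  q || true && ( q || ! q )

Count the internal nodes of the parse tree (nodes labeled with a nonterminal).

15

[Or [Or [And [Not q]]] || [And [And [Not true]] && [Not ( [Or [Or [And [Not q]]] || [And [Not ! [Not q]]]] )]]]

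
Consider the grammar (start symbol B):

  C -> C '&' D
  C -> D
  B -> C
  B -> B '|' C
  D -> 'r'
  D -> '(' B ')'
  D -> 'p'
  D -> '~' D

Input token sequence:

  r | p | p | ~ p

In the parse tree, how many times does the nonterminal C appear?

[B [B [B [B [C [D r]]] | [C [D p]]] | [C [D p]]] | [C [D ~ [D p]]]]

4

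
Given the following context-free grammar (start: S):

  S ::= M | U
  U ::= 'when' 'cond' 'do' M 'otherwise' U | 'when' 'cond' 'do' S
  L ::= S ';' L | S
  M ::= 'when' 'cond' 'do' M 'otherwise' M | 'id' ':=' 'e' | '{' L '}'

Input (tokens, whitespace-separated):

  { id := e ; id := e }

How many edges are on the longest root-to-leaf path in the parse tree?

[S [M { [L [S [M id := e]] ; [L [S [M id := e]]]] }]]

6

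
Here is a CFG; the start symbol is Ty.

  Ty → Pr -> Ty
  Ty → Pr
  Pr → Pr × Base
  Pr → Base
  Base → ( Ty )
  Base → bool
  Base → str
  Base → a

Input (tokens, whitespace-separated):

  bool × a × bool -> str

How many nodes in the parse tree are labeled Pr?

[Ty [Pr [Pr [Pr [Base bool]] × [Base a]] × [Base bool]] -> [Ty [Pr [Base str]]]]

4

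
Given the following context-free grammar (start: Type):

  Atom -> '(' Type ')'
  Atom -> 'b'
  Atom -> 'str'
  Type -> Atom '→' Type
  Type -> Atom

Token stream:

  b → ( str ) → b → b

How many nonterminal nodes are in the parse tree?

[Type [Atom b] → [Type [Atom ( [Type [Atom str]] )] → [Type [Atom b] → [Type [Atom b]]]]]

10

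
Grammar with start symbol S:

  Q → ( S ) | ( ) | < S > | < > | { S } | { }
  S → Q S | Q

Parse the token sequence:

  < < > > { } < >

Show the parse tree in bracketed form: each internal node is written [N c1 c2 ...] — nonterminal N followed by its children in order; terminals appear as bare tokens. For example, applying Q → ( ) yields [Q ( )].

S
Q S
< S > S
< Q > S
< < > > S
< < > > Q S
< < > > { } S
< < > > { } Q
< < > > { } < >

[S [Q < [S [Q < >]] >] [S [Q { }] [S [Q < >]]]]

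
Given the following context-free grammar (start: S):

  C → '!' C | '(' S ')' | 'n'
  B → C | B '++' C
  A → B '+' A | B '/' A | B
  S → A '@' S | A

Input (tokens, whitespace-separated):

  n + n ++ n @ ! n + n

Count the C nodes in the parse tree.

6

[S [A [B [C n]] + [A [B [B [C n]] ++ [C n]]]] @ [S [A [B [C ! [C n]]] + [A [B [C n]]]]]]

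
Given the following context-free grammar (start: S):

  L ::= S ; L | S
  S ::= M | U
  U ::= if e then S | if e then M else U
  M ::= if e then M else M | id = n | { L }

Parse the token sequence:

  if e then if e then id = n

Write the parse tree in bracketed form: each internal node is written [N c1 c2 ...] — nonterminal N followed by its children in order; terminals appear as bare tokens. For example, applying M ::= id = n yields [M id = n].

S
U
if e then S
if e then U
if e then if e then S
if e then if e then M
if e then if e then id = n

[S [U if e then [S [U if e then [S [M id = n]]]]]]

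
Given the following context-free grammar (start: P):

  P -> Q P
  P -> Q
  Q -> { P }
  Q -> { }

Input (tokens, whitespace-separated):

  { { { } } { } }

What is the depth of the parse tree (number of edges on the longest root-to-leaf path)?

[P [Q { [P [Q { [P [Q { }]] }] [P [Q { }]]] }]]

6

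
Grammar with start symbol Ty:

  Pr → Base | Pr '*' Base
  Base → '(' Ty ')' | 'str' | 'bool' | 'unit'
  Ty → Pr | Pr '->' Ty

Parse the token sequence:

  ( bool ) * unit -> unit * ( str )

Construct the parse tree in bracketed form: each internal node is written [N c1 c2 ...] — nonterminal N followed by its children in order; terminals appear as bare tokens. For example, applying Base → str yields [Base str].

Ty
Pr -> Ty
Pr * Base -> Ty
Base * Base -> Ty
( Ty ) * Base -> Ty
( Pr ) * Base -> Ty
( Base ) * Base -> Ty
( bool ) * Base -> Ty
( bool ) * unit -> Ty
( bool ) * unit -> Pr
( bool ) * unit -> Pr * Base
( bool ) * unit -> Base * Base
( bool ) * unit -> unit * Base
( bool ) * unit -> unit * ( Ty )
( bool ) * unit -> unit * ( Pr )
( bool ) * unit -> unit * ( Base )
( bool ) * unit -> unit * ( str )

[Ty [Pr [Pr [Base ( [Ty [Pr [Base bool]]] )]] * [Base unit]] -> [Ty [Pr [Pr [Base unit]] * [Base ( [Ty [Pr [Base str]]] )]]]]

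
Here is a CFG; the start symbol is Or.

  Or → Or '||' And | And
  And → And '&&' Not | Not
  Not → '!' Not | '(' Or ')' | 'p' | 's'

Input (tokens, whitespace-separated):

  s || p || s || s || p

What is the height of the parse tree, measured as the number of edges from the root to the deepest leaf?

7

[Or [Or [Or [Or [Or [And [Not s]]] || [And [Not p]]] || [And [Not s]]] || [And [Not s]]] || [And [Not p]]]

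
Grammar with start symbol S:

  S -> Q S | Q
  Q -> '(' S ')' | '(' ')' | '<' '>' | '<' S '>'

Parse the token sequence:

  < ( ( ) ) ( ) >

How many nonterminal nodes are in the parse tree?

8

[S [Q < [S [Q ( [S [Q ( )]] )] [S [Q ( )]]] >]]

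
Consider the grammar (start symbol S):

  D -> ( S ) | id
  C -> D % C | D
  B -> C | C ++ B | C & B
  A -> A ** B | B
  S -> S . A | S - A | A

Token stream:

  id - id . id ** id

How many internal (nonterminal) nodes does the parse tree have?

19

[S [S [S [A [B [C [D id]]]]] - [A [B [C [D id]]]]] . [A [A [B [C [D id]]]] ** [B [C [D id]]]]]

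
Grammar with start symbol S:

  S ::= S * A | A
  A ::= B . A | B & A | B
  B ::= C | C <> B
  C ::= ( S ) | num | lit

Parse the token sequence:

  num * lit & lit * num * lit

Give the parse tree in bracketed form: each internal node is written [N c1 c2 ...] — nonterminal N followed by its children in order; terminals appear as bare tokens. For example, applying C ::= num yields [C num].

S
S * A
S * A * A
S * A * A * A
A * A * A * A
B * A * A * A
C * A * A * A
num * A * A * A
num * B & A * A * A
num * C & A * A * A
num * lit & A * A * A
num * lit & B * A * A
num * lit & C * A * A
num * lit & lit * A * A
num * lit & lit * B * A
num * lit & lit * C * A
num * lit & lit * num * A
num * lit & lit * num * B
num * lit & lit * num * C
num * lit & lit * num * lit

[S [S [S [S [A [B [C num]]]] * [A [B [C lit]] & [A [B [C lit]]]]] * [A [B [C num]]]] * [A [B [C lit]]]]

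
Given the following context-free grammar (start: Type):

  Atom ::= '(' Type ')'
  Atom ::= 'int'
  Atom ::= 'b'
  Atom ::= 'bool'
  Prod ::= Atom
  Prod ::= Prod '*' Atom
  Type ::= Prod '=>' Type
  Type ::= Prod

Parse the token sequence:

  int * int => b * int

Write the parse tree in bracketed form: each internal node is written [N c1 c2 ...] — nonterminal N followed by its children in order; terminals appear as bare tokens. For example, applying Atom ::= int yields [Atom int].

[Type [Prod [Prod [Atom int]] * [Atom int]] => [Type [Prod [Prod [Atom b]] * [Atom int]]]]

Type
Prod => Type
Prod * Atom => Type
Atom * Atom => Type
int * Atom => Type
int * int => Type
int * int => Prod
int * int => Prod * Atom
int * int => Atom * Atom
int * int => b * Atom
int * int => b * int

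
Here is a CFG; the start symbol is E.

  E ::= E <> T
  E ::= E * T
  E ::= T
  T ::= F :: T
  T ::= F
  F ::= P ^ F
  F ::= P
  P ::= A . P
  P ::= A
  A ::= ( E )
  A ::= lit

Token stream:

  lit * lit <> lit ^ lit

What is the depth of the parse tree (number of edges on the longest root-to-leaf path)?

7

[E [E [E [T [F [P [A lit]]]]] * [T [F [P [A lit]]]]] <> [T [F [P [A lit]] ^ [F [P [A lit]]]]]]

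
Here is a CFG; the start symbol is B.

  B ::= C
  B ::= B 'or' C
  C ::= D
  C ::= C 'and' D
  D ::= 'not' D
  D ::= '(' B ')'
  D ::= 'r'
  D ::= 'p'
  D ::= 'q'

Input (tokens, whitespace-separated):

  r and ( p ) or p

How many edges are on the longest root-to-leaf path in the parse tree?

7

[B [B [C [C [D r]] and [D ( [B [C [D p]]] )]]] or [C [D p]]]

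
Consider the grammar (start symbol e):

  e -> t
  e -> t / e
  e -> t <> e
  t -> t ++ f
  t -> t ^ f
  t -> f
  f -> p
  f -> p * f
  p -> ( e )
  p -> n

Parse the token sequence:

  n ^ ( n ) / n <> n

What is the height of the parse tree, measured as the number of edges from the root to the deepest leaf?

[e [t [t [f [p n]]] ^ [f [p ( [e [t [f [p n]]]] )]]] / [e [t [f [p n]]] <> [e [t [f [p n]]]]]]

8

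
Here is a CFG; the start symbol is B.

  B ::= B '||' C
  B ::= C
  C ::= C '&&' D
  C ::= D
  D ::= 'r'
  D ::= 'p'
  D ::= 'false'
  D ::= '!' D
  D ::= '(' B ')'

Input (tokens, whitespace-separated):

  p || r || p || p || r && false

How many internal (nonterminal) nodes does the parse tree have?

[B [B [B [B [B [C [D p]]] || [C [D r]]] || [C [D p]]] || [C [D p]]] || [C [C [D r]] && [D false]]]

17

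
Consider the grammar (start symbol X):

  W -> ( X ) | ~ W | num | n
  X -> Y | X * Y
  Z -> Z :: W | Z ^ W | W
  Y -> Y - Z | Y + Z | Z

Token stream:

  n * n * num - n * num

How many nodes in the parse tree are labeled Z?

5

[X [X [X [X [Y [Z [W n]]]] * [Y [Z [W n]]]] * [Y [Y [Z [W num]]] - [Z [W n]]]] * [Y [Z [W num]]]]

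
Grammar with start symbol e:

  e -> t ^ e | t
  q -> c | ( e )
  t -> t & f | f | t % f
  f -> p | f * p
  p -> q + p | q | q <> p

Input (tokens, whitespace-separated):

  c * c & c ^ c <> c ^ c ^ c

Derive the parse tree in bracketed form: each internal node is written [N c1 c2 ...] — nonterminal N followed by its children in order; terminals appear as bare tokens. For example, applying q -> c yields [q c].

[e [t [t [f [f [p [q c]]] * [p [q c]]]] & [f [p [q c]]]] ^ [e [t [f [p [q c] <> [p [q c]]]]] ^ [e [t [f [p [q c]]]] ^ [e [t [f [p [q c]]]]]]]]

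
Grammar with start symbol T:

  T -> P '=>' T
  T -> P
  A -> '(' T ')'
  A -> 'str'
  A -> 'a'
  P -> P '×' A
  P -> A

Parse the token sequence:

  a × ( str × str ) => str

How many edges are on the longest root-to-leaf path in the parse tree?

[T [P [P [A a]] × [A ( [T [P [P [A str]] × [A str]]] )]] => [T [P [A str]]]]

7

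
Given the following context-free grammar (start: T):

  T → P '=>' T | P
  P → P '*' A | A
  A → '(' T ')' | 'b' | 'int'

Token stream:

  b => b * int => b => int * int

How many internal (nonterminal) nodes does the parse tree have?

[T [P [A b]] => [T [P [P [A b]] * [A int]] => [T [P [A b]] => [T [P [P [A int]] * [A int]]]]]]

16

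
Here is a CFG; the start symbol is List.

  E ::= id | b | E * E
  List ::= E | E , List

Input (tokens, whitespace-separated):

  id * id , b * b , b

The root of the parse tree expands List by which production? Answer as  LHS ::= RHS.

List ::= E , List

[List [E [E id] * [E id]] , [List [E [E b] * [E b]] , [List [E b]]]]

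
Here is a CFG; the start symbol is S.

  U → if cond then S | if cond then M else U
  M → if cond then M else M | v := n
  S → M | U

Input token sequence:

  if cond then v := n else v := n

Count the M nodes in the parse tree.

[S [M if cond then [M v := n] else [M v := n]]]

3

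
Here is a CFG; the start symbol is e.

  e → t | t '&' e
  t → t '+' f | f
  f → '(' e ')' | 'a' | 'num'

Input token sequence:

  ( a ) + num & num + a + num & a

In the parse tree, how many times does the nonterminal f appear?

[e [t [t [f ( [e [t [f a]]] )]] + [f num]] & [e [t [t [t [f num]] + [f a]] + [f num]] & [e [t [f a]]]]]

7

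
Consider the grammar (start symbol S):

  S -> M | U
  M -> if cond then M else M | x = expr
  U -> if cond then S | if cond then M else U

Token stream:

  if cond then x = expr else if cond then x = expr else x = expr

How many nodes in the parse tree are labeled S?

[S [M if cond then [M x = expr] else [M if cond then [M x = expr] else [M x = expr]]]]

1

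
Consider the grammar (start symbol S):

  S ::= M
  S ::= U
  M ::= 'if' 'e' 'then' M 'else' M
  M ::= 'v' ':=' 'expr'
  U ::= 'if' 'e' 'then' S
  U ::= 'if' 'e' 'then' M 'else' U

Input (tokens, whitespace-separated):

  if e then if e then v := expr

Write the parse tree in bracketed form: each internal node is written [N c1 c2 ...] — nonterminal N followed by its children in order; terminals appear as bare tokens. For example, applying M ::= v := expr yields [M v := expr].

S
U
if e then S
if e then U
if e then if e then S
if e then if e then M
if e then if e then v := expr

[S [U if e then [S [U if e then [S [M v := expr]]]]]]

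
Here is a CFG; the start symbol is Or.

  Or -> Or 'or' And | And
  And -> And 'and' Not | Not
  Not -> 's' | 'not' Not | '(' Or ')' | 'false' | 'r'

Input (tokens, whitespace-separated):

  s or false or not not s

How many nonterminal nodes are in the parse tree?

[Or [Or [Or [And [Not s]]] or [And [Not false]]] or [And [Not not [Not not [Not s]]]]]

11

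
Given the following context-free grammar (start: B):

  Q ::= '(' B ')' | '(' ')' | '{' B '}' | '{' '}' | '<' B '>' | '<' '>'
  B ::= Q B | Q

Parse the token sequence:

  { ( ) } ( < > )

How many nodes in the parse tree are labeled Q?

4

[B [Q { [B [Q ( )]] }] [B [Q ( [B [Q < >]] )]]]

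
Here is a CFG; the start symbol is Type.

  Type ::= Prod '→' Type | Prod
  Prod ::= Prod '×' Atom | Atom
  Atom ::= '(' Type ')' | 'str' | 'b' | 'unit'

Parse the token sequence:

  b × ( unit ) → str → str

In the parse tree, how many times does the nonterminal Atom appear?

5

[Type [Prod [Prod [Atom b]] × [Atom ( [Type [Prod [Atom unit]]] )]] → [Type [Prod [Atom str]] → [Type [Prod [Atom str]]]]]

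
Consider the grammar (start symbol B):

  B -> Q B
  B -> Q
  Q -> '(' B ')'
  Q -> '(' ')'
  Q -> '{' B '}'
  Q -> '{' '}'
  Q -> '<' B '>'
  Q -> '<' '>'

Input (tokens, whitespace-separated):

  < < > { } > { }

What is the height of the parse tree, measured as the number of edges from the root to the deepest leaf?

[B [Q < [B [Q < >] [B [Q { }]]] >] [B [Q { }]]]

5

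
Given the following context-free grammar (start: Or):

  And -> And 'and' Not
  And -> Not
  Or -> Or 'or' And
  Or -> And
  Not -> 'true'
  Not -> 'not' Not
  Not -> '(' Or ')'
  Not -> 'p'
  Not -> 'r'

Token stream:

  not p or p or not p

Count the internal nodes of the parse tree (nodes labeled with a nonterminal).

[Or [Or [Or [And [Not not [Not p]]]] or [And [Not p]]] or [And [Not not [Not p]]]]

11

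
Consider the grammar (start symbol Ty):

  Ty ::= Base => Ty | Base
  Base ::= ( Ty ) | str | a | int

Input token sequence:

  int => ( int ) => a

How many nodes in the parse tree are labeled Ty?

4

[Ty [Base int] => [Ty [Base ( [Ty [Base int]] )] => [Ty [Base a]]]]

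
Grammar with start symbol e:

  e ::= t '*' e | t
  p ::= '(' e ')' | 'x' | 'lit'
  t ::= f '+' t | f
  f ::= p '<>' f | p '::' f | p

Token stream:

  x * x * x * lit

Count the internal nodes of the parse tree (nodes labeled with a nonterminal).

[e [t [f [p x]]] * [e [t [f [p x]]] * [e [t [f [p x]]] * [e [t [f [p lit]]]]]]]

16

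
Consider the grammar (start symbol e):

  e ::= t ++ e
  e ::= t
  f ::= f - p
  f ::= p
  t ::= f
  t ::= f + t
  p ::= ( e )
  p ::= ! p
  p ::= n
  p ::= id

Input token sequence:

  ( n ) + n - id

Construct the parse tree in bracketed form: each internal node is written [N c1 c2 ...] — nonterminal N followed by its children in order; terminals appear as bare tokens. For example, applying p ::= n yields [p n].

[e [t [f [p ( [e [t [f [p n]]]] )]] + [t [f [f [p n]] - [p id]]]]]

e
t
f + t
p + t
( e ) + t
( t ) + t
( f ) + t
( p ) + t
( n ) + t
( n ) + f
( n ) + f - p
( n ) + p - p
( n ) + n - p
( n ) + n - id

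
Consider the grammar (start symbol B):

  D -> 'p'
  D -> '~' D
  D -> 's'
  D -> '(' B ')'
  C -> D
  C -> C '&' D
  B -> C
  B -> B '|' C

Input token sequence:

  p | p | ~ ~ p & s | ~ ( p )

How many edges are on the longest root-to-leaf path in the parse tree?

[B [B [B [B [C [D p]]] | [C [D p]]] | [C [C [D ~ [D ~ [D p]]]] & [D s]]] | [C [D ~ [D ( [B [C [D p]]] )]]]]

7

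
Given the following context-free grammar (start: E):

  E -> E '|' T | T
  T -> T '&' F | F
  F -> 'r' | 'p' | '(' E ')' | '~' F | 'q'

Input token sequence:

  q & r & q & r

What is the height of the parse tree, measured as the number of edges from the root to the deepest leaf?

[E [T [T [T [T [F q]] & [F r]] & [F q]] & [F r]]]

6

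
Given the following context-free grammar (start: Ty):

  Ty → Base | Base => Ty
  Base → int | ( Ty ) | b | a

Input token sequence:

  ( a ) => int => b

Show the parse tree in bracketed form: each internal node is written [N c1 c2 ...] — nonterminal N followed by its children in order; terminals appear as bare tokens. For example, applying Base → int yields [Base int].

Ty
Base => Ty
( Ty ) => Ty
( Base ) => Ty
( a ) => Ty
( a ) => Base => Ty
( a ) => int => Ty
( a ) => int => Base
( a ) => int => b

[Ty [Base ( [Ty [Base a]] )] => [Ty [Base int] => [Ty [Base b]]]]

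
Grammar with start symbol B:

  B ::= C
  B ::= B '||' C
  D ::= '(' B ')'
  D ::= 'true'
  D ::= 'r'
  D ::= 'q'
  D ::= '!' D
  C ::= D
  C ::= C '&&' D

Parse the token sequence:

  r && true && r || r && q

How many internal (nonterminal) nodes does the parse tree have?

[B [B [C [C [C [D r]] && [D true]] && [D r]]] || [C [C [D r]] && [D q]]]

12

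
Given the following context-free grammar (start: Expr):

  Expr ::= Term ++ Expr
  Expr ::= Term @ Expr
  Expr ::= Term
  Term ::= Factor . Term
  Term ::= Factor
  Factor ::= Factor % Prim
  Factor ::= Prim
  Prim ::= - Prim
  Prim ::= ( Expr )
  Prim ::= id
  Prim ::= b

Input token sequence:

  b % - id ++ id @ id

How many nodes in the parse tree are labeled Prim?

[Expr [Term [Factor [Factor [Prim b]] % [Prim - [Prim id]]]] ++ [Expr [Term [Factor [Prim id]]] @ [Expr [Term [Factor [Prim id]]]]]]

5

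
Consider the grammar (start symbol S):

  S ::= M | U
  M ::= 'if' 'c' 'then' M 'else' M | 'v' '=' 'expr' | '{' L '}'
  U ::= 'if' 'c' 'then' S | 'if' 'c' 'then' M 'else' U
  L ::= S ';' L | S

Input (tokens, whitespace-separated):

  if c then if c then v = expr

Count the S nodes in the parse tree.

3

[S [U if c then [S [U if c then [S [M v = expr]]]]]]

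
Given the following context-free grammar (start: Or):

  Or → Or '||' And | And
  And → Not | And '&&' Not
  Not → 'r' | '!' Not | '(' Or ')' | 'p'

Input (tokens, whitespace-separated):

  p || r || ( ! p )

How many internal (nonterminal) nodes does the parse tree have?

13

[Or [Or [Or [And [Not p]]] || [And [Not r]]] || [And [Not ( [Or [And [Not ! [Not p]]]] )]]]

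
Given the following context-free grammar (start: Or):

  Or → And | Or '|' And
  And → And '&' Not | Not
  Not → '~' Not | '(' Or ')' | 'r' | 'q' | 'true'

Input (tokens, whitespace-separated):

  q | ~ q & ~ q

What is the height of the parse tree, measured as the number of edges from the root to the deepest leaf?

[Or [Or [And [Not q]]] | [And [And [Not ~ [Not q]]] & [Not ~ [Not q]]]]

5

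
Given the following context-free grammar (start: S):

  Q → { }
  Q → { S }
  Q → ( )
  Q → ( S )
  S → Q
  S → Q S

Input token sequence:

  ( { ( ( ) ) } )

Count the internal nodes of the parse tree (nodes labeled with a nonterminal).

[S [Q ( [S [Q { [S [Q ( [S [Q ( )]] )]] }]] )]]

8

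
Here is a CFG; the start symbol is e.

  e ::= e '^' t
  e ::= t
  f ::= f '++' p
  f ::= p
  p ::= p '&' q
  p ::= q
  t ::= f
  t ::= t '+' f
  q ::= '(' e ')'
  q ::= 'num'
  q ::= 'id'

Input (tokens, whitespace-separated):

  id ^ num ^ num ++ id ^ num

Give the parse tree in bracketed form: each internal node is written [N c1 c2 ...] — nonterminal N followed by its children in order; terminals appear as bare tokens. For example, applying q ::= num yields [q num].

[e [e [e [e [t [f [p [q id]]]]] ^ [t [f [p [q num]]]]] ^ [t [f [f [p [q num]]] ++ [p [q id]]]]] ^ [t [f [p [q num]]]]]

e
e ^ t
e ^ t ^ t
e ^ t ^ t ^ t
t ^ t ^ t ^ t
f ^ t ^ t ^ t
p ^ t ^ t ^ t
q ^ t ^ t ^ t
id ^ t ^ t ^ t
id ^ f ^ t ^ t
id ^ p ^ t ^ t
id ^ q ^ t ^ t
id ^ num ^ t ^ t
id ^ num ^ f ^ t
id ^ num ^ f ++ p ^ t
id ^ num ^ p ++ p ^ t
id ^ num ^ q ++ p ^ t
id ^ num ^ num ++ p ^ t
id ^ num ^ num ++ q ^ t
id ^ num ^ num ++ id ^ t
id ^ num ^ num ++ id ^ f
id ^ num ^ num ++ id ^ p
id ^ num ^ num ++ id ^ q
id ^ num ^ num ++ id ^ num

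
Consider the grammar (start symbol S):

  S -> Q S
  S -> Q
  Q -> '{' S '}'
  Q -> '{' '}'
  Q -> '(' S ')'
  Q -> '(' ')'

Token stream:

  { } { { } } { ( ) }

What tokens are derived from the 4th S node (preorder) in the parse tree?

{ ( ) }

[S [Q { }] [S [Q { [S [Q { }]] }] [S [Q { [S [Q ( )]] }]]]]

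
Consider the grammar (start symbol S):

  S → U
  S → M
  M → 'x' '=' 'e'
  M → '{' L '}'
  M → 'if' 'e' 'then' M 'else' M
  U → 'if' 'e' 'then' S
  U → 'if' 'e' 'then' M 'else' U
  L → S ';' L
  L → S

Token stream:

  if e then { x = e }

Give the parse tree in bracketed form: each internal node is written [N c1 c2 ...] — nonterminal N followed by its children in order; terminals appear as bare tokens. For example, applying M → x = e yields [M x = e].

[S [U if e then [S [M { [L [S [M x = e]]] }]]]]

S
U
if e then S
if e then M
if e then { L }
if e then { S }
if e then { M }
if e then { x = e }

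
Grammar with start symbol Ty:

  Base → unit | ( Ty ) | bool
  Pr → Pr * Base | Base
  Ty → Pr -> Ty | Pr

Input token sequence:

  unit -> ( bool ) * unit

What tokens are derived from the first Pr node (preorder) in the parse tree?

unit

[Ty [Pr [Base unit]] -> [Ty [Pr [Pr [Base ( [Ty [Pr [Base bool]]] )]] * [Base unit]]]]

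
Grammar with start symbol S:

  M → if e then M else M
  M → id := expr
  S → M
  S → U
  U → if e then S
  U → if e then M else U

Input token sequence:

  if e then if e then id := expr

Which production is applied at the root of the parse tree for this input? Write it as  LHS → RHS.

[S [U if e then [S [U if e then [S [M id := expr]]]]]]

S → U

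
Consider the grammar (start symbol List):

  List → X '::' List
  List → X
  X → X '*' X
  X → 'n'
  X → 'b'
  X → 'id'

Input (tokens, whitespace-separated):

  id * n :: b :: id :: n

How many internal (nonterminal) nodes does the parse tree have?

10

[List [X [X id] * [X n]] :: [List [X b] :: [List [X id] :: [List [X n]]]]]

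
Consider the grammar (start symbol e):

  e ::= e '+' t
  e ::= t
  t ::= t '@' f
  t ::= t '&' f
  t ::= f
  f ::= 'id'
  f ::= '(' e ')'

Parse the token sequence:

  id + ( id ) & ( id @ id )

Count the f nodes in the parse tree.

6

[e [e [t [f id]]] + [t [t [f ( [e [t [f id]]] )]] & [f ( [e [t [t [f id]] @ [f id]]] )]]]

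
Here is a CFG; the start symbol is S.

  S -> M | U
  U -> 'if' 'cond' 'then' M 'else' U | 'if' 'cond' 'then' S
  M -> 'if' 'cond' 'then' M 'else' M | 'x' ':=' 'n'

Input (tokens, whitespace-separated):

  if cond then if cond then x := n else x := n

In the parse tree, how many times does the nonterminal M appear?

3

[S [U if cond then [S [M if cond then [M x := n] else [M x := n]]]]]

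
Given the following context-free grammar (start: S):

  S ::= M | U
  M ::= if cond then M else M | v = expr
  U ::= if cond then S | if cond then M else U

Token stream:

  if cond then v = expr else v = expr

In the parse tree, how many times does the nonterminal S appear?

[S [M if cond then [M v = expr] else [M v = expr]]]

1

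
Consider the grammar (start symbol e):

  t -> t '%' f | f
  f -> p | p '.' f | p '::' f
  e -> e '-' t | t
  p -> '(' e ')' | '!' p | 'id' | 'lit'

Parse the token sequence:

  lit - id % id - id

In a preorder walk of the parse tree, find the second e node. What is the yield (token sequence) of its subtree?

lit - id % id

[e [e [e [t [f [p lit]]]] - [t [t [f [p id]]] % [f [p id]]]] - [t [f [p id]]]]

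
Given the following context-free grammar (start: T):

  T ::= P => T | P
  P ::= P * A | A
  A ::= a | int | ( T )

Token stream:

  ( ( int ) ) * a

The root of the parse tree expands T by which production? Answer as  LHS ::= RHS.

T ::= P

[T [P [P [A ( [T [P [A ( [T [P [A int]]] )]]] )]] * [A a]]]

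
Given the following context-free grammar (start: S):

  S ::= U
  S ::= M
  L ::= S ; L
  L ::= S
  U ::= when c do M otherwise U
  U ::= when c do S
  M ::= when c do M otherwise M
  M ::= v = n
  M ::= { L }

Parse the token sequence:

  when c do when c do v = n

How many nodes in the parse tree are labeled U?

[S [U when c do [S [U when c do [S [M v = n]]]]]]

2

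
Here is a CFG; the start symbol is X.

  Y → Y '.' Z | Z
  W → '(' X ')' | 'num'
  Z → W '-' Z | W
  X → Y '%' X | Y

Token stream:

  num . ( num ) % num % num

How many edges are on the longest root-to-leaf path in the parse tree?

[X [Y [Y [Z [W num]]] . [Z [W ( [X [Y [Z [W num]]]] )]]] % [X [Y [Z [W num]]] % [X [Y [Z [W num]]]]]]

8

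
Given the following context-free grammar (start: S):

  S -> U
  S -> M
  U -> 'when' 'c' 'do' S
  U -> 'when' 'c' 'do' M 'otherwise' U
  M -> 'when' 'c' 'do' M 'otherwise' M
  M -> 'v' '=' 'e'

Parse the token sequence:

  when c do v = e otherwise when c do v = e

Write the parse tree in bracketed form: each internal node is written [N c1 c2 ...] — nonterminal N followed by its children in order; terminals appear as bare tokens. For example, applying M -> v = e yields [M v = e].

[S [U when c do [M v = e] otherwise [U when c do [S [M v = e]]]]]

S
U
when c do M otherwise U
when c do v = e otherwise U
when c do v = e otherwise when c do S
when c do v = e otherwise when c do M
when c do v = e otherwise when c do v = e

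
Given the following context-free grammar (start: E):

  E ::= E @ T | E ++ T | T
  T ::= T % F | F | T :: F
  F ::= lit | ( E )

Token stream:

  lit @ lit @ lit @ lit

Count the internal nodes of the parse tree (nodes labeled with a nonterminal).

[E [E [E [E [T [F lit]]] @ [T [F lit]]] @ [T [F lit]]] @ [T [F lit]]]

12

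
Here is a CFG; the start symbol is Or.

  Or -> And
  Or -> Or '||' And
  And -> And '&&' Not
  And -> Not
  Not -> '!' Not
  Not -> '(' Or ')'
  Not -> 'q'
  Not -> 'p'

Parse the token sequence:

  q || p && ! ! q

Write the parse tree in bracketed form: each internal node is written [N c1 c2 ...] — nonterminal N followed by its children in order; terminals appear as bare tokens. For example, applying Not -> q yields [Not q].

Or
Or || And
And || And
Not || And
q || And
q || And && Not
q || Not && Not
q || p && Not
q || p && ! Not
q || p && ! ! Not
q || p && ! ! q

[Or [Or [And [Not q]]] || [And [And [Not p]] && [Not ! [Not ! [Not q]]]]]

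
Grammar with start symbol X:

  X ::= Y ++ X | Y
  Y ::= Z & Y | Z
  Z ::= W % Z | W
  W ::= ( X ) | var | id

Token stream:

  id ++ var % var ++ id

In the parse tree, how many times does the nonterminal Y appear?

[X [Y [Z [W id]]] ++ [X [Y [Z [W var] % [Z [W var]]]] ++ [X [Y [Z [W id]]]]]]

3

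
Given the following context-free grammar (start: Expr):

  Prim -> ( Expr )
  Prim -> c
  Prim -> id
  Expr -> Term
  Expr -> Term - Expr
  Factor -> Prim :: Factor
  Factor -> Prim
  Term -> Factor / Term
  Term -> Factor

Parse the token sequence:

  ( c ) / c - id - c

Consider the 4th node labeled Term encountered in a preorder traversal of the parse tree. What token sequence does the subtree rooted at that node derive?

[Expr [Term [Factor [Prim ( [Expr [Term [Factor [Prim c]]]] )]] / [Term [Factor [Prim c]]]] - [Expr [Term [Factor [Prim id]]] - [Expr [Term [Factor [Prim c]]]]]]

id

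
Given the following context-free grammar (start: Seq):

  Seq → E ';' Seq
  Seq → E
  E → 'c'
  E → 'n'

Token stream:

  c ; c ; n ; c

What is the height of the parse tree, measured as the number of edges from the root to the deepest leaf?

5

[Seq [E c] ; [Seq [E c] ; [Seq [E n] ; [Seq [E c]]]]]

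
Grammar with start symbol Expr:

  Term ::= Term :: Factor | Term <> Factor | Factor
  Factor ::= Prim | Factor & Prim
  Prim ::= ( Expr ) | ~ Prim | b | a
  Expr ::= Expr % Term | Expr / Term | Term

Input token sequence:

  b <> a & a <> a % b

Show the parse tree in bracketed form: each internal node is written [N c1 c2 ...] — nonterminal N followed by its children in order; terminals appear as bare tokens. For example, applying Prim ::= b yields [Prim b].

[Expr [Expr [Term [Term [Term [Factor [Prim b]]] <> [Factor [Factor [Prim a]] & [Prim a]]] <> [Factor [Prim a]]]] % [Term [Factor [Prim b]]]]

Expr
Expr % Term
Term % Term
Term <> Factor % Term
Term <> Factor <> Factor % Term
Factor <> Factor <> Factor % Term
Prim <> Factor <> Factor % Term
b <> Factor <> Factor % Term
b <> Factor & Prim <> Factor % Term
b <> Prim & Prim <> Factor % Term
b <> a & Prim <> Factor % Term
b <> a & a <> Factor % Term
b <> a & a <> Prim % Term
b <> a & a <> a % Term
b <> a & a <> a % Factor
b <> a & a <> a % Prim
b <> a & a <> a % b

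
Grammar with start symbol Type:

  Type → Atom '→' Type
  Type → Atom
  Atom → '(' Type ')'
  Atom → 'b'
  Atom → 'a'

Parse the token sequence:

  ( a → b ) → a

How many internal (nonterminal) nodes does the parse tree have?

[Type [Atom ( [Type [Atom a] → [Type [Atom b]]] )] → [Type [Atom a]]]

8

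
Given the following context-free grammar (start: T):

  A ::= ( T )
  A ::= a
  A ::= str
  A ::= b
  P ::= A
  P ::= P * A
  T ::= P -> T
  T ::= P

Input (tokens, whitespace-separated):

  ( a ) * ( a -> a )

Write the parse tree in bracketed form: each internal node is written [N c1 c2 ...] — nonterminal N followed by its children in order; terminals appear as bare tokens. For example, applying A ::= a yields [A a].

T
P
P * A
A * A
( T ) * A
( P ) * A
( A ) * A
( a ) * A
( a ) * ( T )
( a ) * ( P -> T )
( a ) * ( A -> T )
( a ) * ( a -> T )
( a ) * ( a -> P )
( a ) * ( a -> A )
( a ) * ( a -> a )

[T [P [P [A ( [T [P [A a]]] )]] * [A ( [T [P [A a]] -> [T [P [A a]]]] )]]]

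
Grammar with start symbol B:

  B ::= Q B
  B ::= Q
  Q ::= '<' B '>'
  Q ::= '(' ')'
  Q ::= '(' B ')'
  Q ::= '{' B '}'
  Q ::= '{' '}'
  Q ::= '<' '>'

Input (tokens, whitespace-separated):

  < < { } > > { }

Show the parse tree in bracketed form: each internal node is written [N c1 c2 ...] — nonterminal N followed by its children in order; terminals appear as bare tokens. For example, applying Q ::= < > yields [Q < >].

B
Q B
< B > B
< Q > B
< < B > > B
< < Q > > B
< < { } > > B
< < { } > > Q
< < { } > > { }

[B [Q < [B [Q < [B [Q { }]] >]] >] [B [Q { }]]]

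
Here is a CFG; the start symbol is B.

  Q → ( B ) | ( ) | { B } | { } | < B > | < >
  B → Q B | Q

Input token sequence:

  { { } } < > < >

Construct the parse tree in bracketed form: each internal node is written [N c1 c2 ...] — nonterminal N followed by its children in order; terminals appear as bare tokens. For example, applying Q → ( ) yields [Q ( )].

B
Q B
{ B } B
{ Q } B
{ { } } B
{ { } } Q B
{ { } } < > B
{ { } } < > Q
{ { } } < > < >

[B [Q { [B [Q { }]] }] [B [Q < >] [B [Q < >]]]]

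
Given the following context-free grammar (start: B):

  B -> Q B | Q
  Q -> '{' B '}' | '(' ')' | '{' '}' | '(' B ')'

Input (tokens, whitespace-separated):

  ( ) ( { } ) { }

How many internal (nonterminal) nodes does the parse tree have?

[B [Q ( )] [B [Q ( [B [Q { }]] )] [B [Q { }]]]]

8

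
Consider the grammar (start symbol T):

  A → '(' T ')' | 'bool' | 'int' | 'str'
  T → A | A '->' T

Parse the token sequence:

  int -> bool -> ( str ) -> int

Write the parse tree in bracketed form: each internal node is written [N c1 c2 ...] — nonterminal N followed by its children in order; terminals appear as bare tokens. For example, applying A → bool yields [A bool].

T
A -> T
int -> T
int -> A -> T
int -> bool -> T
int -> bool -> A -> T
int -> bool -> ( T ) -> T
int -> bool -> ( A ) -> T
int -> bool -> ( str ) -> T
int -> bool -> ( str ) -> A
int -> bool -> ( str ) -> int

[T [A int] -> [T [A bool] -> [T [A ( [T [A str]] )] -> [T [A int]]]]]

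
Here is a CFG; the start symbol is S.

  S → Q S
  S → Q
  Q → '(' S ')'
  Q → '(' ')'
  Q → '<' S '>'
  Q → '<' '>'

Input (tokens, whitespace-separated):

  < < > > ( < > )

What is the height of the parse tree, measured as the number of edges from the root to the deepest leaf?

5

[S [Q < [S [Q < >]] >] [S [Q ( [S [Q < >]] )]]]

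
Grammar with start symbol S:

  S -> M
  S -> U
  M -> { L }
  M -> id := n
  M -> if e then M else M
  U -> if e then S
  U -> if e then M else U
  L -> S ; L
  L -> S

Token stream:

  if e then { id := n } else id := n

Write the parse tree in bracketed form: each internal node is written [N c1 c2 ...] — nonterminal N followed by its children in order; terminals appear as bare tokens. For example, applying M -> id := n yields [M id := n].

S
M
if e then M else M
if e then { L } else M
if e then { S } else M
if e then { M } else M
if e then { id := n } else M
if e then { id := n } else id := n

[S [M if e then [M { [L [S [M id := n]]] }] else [M id := n]]]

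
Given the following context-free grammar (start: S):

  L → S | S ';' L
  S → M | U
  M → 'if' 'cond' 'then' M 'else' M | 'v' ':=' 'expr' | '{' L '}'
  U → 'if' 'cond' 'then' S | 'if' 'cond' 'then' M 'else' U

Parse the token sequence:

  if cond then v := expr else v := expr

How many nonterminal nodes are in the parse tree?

[S [M if cond then [M v := expr] else [M v := expr]]]

4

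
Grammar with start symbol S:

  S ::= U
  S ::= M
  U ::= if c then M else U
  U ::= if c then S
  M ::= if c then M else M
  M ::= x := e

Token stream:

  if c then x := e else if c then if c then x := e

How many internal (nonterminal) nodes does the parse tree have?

8

[S [U if c then [M x := e] else [U if c then [S [U if c then [S [M x := e]]]]]]]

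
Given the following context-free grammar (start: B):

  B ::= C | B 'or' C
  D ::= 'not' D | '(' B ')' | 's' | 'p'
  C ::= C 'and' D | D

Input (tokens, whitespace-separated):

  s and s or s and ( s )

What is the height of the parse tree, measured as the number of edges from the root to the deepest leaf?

6

[B [B [C [C [D s]] and [D s]]] or [C [C [D s]] and [D ( [B [C [D s]]] )]]]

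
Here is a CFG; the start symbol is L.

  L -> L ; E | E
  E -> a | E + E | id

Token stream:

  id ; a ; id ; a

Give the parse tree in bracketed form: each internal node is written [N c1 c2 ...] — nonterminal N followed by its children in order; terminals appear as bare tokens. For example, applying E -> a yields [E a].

[L [L [L [L [E id]] ; [E a]] ; [E id]] ; [E a]]

L
L ; E
L ; E ; E
L ; E ; E ; E
E ; E ; E ; E
id ; E ; E ; E
id ; a ; E ; E
id ; a ; id ; E
id ; a ; id ; a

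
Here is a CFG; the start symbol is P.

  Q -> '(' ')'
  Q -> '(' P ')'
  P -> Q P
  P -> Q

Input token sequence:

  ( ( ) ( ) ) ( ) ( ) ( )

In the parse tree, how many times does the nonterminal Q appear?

6

[P [Q ( [P [Q ( )] [P [Q ( )]]] )] [P [Q ( )] [P [Q ( )] [P [Q ( )]]]]]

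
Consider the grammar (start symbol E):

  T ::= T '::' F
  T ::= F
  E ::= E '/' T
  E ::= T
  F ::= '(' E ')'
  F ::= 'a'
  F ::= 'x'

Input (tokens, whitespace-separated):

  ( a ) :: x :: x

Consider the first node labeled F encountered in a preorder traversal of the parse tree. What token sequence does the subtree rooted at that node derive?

( a )

[E [T [T [T [F ( [E [T [F a]]] )]] :: [F x]] :: [F x]]]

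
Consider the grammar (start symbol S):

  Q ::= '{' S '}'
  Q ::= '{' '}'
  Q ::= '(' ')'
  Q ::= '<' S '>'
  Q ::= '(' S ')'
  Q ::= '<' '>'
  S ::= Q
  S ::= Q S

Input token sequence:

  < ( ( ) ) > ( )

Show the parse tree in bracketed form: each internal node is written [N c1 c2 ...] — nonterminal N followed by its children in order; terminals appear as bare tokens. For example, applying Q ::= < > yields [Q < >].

S
Q S
< S > S
< Q > S
< ( S ) > S
< ( Q ) > S
< ( ( ) ) > S
< ( ( ) ) > Q
< ( ( ) ) > ( )

[S [Q < [S [Q ( [S [Q ( )]] )]] >] [S [Q ( )]]]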